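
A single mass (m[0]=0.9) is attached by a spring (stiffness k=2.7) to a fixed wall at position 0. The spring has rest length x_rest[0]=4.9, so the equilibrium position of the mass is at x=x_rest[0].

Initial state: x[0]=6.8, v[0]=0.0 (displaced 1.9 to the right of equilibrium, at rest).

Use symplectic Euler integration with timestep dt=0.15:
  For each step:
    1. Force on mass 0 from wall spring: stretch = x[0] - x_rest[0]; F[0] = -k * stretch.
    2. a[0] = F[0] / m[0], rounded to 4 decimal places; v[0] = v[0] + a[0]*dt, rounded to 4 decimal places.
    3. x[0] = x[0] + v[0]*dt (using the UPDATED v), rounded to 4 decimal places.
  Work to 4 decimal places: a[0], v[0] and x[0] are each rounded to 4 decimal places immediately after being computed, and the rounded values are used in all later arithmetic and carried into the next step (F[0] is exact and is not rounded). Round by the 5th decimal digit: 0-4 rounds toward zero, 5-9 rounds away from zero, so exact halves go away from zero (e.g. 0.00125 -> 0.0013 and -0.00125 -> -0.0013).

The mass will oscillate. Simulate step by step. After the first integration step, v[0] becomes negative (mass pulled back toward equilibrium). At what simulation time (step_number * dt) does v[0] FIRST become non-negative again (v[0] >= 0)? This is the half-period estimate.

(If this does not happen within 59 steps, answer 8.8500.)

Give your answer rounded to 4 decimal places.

Step 0: x=[6.8000] v=[0.0000]
Step 1: x=[6.6718] v=[-0.8550]
Step 2: x=[6.4240] v=[-1.6523]
Step 3: x=[6.0733] v=[-2.3381]
Step 4: x=[5.6434] v=[-2.8661]
Step 5: x=[5.1633] v=[-3.2006]
Step 6: x=[4.6654] v=[-3.3191]
Step 7: x=[4.1834] v=[-3.2135]
Step 8: x=[3.7498] v=[-2.8910]
Step 9: x=[3.3938] v=[-2.3734]
Step 10: x=[3.1395] v=[-1.6956]
Step 11: x=[3.0040] v=[-0.9034]
Step 12: x=[2.9965] v=[-0.0502]
Step 13: x=[3.1175] v=[0.8064]
First v>=0 after going negative at step 13, time=1.9500

Answer: 1.9500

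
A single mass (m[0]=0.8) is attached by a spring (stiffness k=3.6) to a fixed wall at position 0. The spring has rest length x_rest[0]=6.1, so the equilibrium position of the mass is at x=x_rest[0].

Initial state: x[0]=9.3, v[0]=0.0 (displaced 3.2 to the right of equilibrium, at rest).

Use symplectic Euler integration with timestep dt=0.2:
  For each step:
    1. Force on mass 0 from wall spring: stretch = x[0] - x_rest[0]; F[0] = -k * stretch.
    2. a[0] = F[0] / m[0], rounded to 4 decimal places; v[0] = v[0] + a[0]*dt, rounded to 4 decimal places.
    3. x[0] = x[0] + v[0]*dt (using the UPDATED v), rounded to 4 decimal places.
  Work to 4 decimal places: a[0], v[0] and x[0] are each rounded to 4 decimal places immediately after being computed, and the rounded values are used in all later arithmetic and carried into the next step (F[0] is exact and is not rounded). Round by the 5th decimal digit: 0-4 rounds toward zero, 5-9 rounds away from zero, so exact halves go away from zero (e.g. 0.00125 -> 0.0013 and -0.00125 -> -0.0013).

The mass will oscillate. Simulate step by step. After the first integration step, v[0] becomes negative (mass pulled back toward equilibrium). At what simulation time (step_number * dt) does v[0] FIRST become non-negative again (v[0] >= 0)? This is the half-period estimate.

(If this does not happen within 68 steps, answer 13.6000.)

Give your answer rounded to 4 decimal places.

Step 0: x=[9.3000] v=[0.0000]
Step 1: x=[8.7240] v=[-2.8800]
Step 2: x=[7.6757] v=[-5.2416]
Step 3: x=[6.3438] v=[-6.6597]
Step 4: x=[4.9680] v=[-6.8791]
Step 5: x=[3.7959] v=[-5.8603]
Step 6: x=[3.0386] v=[-3.7866]
Step 7: x=[2.8323] v=[-1.0313]
Step 8: x=[3.2142] v=[1.9096]
First v>=0 after going negative at step 8, time=1.6000

Answer: 1.6000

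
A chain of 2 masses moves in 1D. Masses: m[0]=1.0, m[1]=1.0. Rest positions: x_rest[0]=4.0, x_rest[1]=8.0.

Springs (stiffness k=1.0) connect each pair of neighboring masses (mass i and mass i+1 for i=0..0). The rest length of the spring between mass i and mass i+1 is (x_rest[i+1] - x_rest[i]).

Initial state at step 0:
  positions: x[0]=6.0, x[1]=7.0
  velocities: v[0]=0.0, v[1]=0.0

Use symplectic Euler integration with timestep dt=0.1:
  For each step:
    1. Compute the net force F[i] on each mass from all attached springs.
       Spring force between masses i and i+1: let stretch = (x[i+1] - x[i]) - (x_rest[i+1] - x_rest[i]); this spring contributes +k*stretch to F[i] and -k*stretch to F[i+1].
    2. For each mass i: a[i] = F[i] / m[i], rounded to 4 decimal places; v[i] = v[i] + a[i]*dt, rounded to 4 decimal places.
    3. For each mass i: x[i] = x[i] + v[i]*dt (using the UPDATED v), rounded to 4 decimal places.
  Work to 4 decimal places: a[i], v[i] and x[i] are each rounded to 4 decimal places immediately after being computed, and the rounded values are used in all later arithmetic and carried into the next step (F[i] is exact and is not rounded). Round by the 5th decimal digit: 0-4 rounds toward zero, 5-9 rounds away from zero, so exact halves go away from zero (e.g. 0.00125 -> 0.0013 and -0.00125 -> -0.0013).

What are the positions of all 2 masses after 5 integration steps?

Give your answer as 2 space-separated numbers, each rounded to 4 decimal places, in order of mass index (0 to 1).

Step 0: x=[6.0000 7.0000] v=[0.0000 0.0000]
Step 1: x=[5.9700 7.0300] v=[-0.3000 0.3000]
Step 2: x=[5.9106 7.0894] v=[-0.5940 0.5940]
Step 3: x=[5.8230 7.1770] v=[-0.8761 0.8761]
Step 4: x=[5.7089 7.2911] v=[-1.1407 1.1407]
Step 5: x=[5.5707 7.4294] v=[-1.3825 1.3825]

Answer: 5.5707 7.4294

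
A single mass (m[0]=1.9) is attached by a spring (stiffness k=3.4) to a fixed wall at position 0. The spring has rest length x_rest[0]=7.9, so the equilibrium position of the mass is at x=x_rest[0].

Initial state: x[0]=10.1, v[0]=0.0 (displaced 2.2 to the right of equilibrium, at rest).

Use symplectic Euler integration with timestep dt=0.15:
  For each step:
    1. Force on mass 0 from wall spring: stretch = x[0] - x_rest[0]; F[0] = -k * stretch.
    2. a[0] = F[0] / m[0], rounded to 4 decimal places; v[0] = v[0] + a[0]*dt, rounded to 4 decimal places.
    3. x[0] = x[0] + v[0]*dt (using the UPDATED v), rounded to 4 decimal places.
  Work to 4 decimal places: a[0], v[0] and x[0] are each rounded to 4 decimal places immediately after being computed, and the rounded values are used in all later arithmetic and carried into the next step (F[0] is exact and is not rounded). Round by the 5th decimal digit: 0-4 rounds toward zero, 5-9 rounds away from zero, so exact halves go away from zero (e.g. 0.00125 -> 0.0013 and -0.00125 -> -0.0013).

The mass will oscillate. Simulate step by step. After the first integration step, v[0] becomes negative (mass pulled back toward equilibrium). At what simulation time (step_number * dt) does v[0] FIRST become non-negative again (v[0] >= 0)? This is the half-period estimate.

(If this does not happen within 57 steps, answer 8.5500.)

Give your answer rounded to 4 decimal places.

Step 0: x=[10.1000] v=[0.0000]
Step 1: x=[10.0114] v=[-0.5905]
Step 2: x=[9.8378] v=[-1.1572]
Step 3: x=[9.5862] v=[-1.6773]
Step 4: x=[9.2667] v=[-2.1299]
Step 5: x=[8.8922] v=[-2.4968]
Step 6: x=[8.4777] v=[-2.7631]
Step 7: x=[8.0400] v=[-2.9182]
Step 8: x=[7.5966] v=[-2.9558]
Step 9: x=[7.1654] v=[-2.8744]
Step 10: x=[6.7638] v=[-2.6772]
Step 11: x=[6.4080] v=[-2.3722]
Step 12: x=[6.1122] v=[-1.9717]
Step 13: x=[5.8884] v=[-1.4918]
Step 14: x=[5.7456] v=[-0.9518]
Step 15: x=[5.6896] v=[-0.3735]
Step 16: x=[5.7226] v=[0.2198]
First v>=0 after going negative at step 16, time=2.4000

Answer: 2.4000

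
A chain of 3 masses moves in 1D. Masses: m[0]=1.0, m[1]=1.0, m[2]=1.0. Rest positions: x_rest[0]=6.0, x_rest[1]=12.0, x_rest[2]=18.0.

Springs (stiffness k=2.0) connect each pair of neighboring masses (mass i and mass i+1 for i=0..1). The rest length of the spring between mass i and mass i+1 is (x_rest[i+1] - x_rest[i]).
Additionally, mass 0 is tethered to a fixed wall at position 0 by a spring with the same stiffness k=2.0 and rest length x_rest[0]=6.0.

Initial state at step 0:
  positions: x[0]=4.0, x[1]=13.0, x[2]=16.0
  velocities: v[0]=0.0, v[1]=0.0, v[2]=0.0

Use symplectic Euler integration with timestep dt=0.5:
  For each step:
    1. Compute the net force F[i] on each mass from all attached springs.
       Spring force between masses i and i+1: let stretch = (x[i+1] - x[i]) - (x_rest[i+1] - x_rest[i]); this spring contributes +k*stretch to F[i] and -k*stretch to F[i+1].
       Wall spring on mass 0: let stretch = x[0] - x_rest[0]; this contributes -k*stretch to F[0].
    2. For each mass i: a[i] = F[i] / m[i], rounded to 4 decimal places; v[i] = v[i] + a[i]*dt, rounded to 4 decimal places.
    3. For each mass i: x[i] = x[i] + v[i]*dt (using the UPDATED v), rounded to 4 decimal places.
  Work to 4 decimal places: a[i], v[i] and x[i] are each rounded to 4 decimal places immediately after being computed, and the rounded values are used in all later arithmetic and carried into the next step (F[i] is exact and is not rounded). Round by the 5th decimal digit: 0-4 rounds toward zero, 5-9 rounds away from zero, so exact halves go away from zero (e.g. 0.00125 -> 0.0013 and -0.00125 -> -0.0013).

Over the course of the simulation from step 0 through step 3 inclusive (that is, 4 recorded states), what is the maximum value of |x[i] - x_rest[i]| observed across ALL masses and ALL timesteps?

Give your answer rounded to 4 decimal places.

Step 0: x=[4.0000 13.0000 16.0000] v=[0.0000 0.0000 0.0000]
Step 1: x=[6.5000 10.0000 17.5000] v=[5.0000 -6.0000 3.0000]
Step 2: x=[7.5000 9.0000 18.2500] v=[2.0000 -2.0000 1.5000]
Step 3: x=[5.5000 11.8750 17.3750] v=[-4.0000 5.7500 -1.7500]
Max displacement = 3.0000

Answer: 3.0000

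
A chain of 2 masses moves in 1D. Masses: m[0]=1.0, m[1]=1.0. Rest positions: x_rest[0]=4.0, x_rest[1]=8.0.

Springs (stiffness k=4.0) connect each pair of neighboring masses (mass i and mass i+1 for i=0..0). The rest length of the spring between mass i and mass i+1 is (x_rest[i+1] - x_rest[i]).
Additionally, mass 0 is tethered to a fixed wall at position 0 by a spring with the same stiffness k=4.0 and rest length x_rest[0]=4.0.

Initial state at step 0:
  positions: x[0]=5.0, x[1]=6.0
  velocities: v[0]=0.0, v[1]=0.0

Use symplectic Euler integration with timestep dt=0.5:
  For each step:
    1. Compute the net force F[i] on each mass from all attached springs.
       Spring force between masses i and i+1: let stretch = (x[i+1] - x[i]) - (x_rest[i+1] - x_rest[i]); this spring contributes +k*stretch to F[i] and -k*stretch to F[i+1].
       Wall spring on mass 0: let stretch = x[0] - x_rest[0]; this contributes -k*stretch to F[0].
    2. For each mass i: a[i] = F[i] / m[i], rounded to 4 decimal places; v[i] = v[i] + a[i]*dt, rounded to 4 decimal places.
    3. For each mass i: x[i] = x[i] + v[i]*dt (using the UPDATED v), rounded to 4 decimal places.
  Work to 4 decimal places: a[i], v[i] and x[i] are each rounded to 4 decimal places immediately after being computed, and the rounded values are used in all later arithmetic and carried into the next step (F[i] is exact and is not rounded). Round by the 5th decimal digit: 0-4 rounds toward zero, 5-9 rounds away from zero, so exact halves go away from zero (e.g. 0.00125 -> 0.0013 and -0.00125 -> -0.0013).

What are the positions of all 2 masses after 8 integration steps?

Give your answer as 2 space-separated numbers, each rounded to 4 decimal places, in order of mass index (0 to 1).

Answer: 1.0000 9.0000

Derivation:
Step 0: x=[5.0000 6.0000] v=[0.0000 0.0000]
Step 1: x=[1.0000 9.0000] v=[-8.0000 6.0000]
Step 2: x=[4.0000 8.0000] v=[6.0000 -2.0000]
Step 3: x=[7.0000 7.0000] v=[6.0000 -2.0000]
Step 4: x=[3.0000 10.0000] v=[-8.0000 6.0000]
Step 5: x=[3.0000 10.0000] v=[0.0000 0.0000]
Step 6: x=[7.0000 7.0000] v=[8.0000 -6.0000]
Step 7: x=[4.0000 8.0000] v=[-6.0000 2.0000]
Step 8: x=[1.0000 9.0000] v=[-6.0000 2.0000]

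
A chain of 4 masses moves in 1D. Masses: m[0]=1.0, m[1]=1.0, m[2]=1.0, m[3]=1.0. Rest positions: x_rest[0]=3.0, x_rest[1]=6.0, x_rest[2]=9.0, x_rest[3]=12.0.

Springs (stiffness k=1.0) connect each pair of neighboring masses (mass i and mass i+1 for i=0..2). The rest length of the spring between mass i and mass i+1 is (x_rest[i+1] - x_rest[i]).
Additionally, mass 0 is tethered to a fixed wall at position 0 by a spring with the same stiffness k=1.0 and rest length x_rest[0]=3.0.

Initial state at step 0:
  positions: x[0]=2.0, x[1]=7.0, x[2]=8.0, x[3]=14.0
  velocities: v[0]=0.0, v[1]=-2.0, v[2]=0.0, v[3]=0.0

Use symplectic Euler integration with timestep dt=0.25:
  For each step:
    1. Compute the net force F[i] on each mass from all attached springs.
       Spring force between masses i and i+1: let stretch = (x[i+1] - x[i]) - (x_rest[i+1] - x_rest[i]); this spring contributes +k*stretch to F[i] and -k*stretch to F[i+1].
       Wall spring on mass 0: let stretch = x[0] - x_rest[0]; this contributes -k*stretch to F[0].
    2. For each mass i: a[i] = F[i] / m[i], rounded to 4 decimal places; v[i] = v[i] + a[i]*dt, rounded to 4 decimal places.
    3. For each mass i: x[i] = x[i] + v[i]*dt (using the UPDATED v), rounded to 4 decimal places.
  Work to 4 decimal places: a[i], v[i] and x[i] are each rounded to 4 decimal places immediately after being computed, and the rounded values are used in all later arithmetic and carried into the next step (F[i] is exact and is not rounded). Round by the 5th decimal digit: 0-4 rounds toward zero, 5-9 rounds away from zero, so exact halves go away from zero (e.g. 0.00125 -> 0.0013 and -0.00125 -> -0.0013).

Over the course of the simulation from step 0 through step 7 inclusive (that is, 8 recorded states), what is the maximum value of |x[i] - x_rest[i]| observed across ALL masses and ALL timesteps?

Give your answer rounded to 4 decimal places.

Step 0: x=[2.0000 7.0000 8.0000 14.0000] v=[0.0000 -2.0000 0.0000 0.0000]
Step 1: x=[2.1875 6.2500 8.3125 13.8125] v=[0.7500 -3.0000 1.2500 -0.7500]
Step 2: x=[2.4922 5.3750 8.8399 13.4688] v=[1.2188 -3.5000 2.1094 -1.3750]
Step 3: x=[2.8213 4.5364 9.4400 13.0233] v=[1.3165 -3.3545 2.4004 -1.7822]
Step 4: x=[3.0813 3.8971 9.9576 12.5413] v=[1.0400 -2.5574 2.0703 -1.9280]
Step 5: x=[3.1997 3.5856 10.2579 12.0853] v=[0.4736 -1.2462 1.2011 -1.8239]
Step 6: x=[3.1422 3.6670 10.2554 11.7026] v=[-0.2299 0.3254 -0.0101 -1.5308]
Step 7: x=[2.9211 4.1273 9.9316 11.4170] v=[-0.8843 1.8413 -1.2954 -1.1426]
Max displacement = 2.4144

Answer: 2.4144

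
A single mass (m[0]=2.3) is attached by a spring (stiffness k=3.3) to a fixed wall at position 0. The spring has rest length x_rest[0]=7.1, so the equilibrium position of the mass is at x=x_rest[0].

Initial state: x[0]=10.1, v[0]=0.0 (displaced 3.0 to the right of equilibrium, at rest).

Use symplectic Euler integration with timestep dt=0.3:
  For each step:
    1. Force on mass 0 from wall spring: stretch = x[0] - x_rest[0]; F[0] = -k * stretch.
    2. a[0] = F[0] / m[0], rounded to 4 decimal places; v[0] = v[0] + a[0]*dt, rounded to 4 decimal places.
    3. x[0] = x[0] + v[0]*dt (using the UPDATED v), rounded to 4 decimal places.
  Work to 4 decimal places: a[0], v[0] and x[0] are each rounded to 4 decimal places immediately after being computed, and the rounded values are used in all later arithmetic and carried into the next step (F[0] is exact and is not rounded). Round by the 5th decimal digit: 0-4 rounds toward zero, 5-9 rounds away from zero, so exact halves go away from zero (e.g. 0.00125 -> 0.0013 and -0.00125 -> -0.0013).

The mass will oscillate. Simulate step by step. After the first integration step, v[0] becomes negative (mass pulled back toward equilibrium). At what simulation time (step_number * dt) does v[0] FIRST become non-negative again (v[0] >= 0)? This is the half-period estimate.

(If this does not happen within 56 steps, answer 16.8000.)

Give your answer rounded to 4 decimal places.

Answer: 2.7000

Derivation:
Step 0: x=[10.1000] v=[0.0000]
Step 1: x=[9.7126] v=[-1.2913]
Step 2: x=[8.9878] v=[-2.4159]
Step 3: x=[8.0193] v=[-3.2285]
Step 4: x=[6.9320] v=[-3.6242]
Step 5: x=[5.8664] v=[-3.5519]
Step 6: x=[4.9601] v=[-3.0209]
Step 7: x=[4.3302] v=[-2.0998]
Step 8: x=[4.0579] v=[-0.9076]
Step 9: x=[4.1784] v=[0.4018]
First v>=0 after going negative at step 9, time=2.7000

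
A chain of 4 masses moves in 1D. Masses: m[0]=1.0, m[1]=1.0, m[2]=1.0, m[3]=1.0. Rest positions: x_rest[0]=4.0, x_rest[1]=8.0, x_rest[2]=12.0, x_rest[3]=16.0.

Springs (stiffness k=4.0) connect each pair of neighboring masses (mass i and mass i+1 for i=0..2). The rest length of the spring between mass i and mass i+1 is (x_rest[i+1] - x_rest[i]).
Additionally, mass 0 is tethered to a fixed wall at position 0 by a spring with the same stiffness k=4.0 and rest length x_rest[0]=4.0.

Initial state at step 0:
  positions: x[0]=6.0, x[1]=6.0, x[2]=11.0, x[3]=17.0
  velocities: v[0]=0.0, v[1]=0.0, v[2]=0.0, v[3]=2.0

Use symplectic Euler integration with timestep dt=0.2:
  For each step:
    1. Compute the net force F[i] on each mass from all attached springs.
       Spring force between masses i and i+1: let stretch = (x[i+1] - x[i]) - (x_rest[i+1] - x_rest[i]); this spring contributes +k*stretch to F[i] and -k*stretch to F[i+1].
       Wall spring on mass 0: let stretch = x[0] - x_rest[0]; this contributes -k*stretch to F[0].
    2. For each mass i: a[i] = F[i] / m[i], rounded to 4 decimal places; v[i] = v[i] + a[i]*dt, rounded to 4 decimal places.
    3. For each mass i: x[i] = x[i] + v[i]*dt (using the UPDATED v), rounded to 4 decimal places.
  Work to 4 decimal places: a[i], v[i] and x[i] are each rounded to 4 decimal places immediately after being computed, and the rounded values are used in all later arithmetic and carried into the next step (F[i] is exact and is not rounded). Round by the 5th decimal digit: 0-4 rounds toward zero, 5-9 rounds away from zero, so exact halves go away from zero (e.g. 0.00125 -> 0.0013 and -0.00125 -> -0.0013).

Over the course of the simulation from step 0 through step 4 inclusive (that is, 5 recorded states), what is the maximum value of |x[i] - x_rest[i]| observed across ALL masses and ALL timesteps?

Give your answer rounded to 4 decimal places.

Step 0: x=[6.0000 6.0000 11.0000 17.0000] v=[0.0000 0.0000 0.0000 2.0000]
Step 1: x=[5.0400 6.8000 11.1600 17.0800] v=[-4.8000 4.0000 0.8000 0.4000]
Step 2: x=[3.5552 8.0160 11.5696 16.8528] v=[-7.4240 6.0800 2.0480 -1.1360]
Step 3: x=[2.2153 9.0868 12.2559 16.4203] v=[-6.6995 5.3542 3.4317 -2.1626]
Step 4: x=[1.6204 9.5653 13.1015 15.9615] v=[-2.9745 2.3923 4.2279 -2.2941]
Max displacement = 2.3796

Answer: 2.3796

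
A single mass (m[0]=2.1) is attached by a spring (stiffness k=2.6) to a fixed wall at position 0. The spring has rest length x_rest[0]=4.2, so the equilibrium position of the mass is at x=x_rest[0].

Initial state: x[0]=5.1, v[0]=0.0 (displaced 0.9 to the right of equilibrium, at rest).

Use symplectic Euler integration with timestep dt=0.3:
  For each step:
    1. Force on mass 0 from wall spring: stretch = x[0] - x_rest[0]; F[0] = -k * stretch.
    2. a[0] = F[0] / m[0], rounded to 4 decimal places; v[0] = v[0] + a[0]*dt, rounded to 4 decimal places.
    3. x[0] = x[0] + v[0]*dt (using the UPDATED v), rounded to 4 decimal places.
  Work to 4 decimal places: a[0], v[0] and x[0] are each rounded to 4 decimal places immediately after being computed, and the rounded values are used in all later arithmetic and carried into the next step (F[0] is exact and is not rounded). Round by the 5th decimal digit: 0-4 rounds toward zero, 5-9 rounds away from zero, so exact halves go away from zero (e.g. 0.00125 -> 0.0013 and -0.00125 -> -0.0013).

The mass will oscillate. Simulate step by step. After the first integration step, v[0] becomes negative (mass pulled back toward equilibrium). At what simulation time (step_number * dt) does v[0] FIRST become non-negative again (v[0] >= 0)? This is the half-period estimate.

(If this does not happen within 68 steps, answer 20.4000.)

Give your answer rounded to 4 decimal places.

Answer: 3.0000

Derivation:
Step 0: x=[5.1000] v=[0.0000]
Step 1: x=[4.9997] v=[-0.3343]
Step 2: x=[4.8103] v=[-0.6313]
Step 3: x=[4.5529] v=[-0.8580]
Step 4: x=[4.2562] v=[-0.9891]
Step 5: x=[3.9532] v=[-1.0100]
Step 6: x=[3.6777] v=[-0.9183]
Step 7: x=[3.4604] v=[-0.7243]
Step 8: x=[3.3255] v=[-0.4496]
Step 9: x=[3.2881] v=[-0.1248]
Step 10: x=[3.3523] v=[0.2139]
First v>=0 after going negative at step 10, time=3.0000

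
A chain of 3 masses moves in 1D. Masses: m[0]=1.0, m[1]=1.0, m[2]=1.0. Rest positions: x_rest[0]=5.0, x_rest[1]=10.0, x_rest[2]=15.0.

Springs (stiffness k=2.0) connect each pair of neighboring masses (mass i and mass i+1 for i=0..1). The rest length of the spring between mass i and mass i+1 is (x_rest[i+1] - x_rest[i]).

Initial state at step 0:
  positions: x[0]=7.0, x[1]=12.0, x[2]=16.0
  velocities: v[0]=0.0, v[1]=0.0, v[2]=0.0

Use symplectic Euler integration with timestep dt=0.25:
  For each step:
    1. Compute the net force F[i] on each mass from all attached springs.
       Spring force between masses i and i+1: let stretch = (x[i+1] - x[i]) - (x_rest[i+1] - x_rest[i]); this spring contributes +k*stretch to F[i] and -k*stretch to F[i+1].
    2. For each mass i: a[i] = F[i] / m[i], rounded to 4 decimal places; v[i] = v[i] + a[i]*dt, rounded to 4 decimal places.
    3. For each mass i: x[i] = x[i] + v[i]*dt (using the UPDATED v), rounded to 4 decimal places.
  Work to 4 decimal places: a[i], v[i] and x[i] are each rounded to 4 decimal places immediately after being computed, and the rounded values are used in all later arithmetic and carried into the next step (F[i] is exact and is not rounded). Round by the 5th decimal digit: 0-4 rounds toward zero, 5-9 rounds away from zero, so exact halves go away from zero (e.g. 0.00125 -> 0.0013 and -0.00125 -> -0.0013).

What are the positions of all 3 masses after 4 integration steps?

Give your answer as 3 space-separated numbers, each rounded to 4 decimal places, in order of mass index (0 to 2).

Step 0: x=[7.0000 12.0000 16.0000] v=[0.0000 0.0000 0.0000]
Step 1: x=[7.0000 11.8750 16.1250] v=[0.0000 -0.5000 0.5000]
Step 2: x=[6.9844 11.6719 16.3438] v=[-0.0625 -0.8125 0.8750]
Step 3: x=[6.9297 11.4668 16.6036] v=[-0.2188 -0.8203 1.0391]
Step 4: x=[6.8171 11.3367 16.8463] v=[-0.4503 -0.5205 0.9707]

Answer: 6.8171 11.3367 16.8463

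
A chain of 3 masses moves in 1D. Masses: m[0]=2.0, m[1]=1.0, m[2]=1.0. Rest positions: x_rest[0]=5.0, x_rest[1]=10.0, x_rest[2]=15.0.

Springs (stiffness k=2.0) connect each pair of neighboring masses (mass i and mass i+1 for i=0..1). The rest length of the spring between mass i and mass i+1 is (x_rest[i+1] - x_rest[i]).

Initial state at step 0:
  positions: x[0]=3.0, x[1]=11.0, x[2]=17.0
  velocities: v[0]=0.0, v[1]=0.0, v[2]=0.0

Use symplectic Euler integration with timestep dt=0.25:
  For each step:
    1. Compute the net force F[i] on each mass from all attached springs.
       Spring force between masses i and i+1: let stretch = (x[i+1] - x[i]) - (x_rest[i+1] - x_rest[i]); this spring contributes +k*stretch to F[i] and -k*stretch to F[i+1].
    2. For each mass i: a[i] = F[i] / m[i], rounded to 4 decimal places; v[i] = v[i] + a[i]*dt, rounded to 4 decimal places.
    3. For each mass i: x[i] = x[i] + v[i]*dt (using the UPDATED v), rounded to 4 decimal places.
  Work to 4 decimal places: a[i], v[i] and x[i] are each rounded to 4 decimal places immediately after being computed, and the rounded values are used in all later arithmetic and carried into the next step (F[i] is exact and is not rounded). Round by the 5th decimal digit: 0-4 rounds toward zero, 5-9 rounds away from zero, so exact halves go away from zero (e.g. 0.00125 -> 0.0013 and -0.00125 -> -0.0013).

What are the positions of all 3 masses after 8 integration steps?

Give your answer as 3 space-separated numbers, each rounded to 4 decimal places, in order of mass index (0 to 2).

Step 0: x=[3.0000 11.0000 17.0000] v=[0.0000 0.0000 0.0000]
Step 1: x=[3.1875 10.7500 16.8750] v=[0.7500 -1.0000 -0.5000]
Step 2: x=[3.5352 10.3203 16.6094] v=[1.3906 -1.7188 -1.0625]
Step 3: x=[3.9944 9.8286 16.1826] v=[1.8369 -1.9668 -1.7071]
Step 4: x=[4.5058 9.4019 15.5866] v=[2.0455 -1.7069 -2.3841]
Step 5: x=[5.0107 9.1363 14.8425] v=[2.0195 -1.0626 -2.9765]
Step 6: x=[5.4609 9.0682 14.0101] v=[1.8009 -0.2723 -3.3296]
Step 7: x=[5.8241 9.1670 13.1850] v=[1.4527 0.3950 -3.3006]
Step 8: x=[6.0837 9.3502 12.4826] v=[1.0384 0.7326 -2.8096]

Answer: 6.0837 9.3502 12.4826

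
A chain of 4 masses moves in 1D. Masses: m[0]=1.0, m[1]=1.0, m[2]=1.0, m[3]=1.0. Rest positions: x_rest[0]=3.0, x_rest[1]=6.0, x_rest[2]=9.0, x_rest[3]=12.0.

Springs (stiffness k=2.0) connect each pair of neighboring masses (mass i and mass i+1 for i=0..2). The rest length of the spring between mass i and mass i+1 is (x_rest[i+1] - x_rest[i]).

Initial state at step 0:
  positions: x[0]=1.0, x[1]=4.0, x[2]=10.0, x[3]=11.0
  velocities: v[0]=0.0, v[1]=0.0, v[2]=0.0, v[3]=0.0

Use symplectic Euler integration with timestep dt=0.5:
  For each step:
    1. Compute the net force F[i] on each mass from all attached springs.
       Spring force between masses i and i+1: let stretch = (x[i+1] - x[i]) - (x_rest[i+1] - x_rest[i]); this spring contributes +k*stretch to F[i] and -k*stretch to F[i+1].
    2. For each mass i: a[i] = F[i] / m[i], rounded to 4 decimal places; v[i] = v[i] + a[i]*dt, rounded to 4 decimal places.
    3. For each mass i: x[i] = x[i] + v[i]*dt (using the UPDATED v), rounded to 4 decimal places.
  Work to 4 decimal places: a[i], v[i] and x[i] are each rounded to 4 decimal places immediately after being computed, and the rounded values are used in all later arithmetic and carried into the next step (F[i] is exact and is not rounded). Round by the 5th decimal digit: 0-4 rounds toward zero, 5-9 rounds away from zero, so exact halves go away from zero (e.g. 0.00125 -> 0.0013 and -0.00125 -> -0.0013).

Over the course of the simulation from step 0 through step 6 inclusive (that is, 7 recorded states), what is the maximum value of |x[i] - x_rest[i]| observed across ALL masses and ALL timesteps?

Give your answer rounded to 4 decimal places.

Step 0: x=[1.0000 4.0000 10.0000 11.0000] v=[0.0000 0.0000 0.0000 0.0000]
Step 1: x=[1.0000 5.5000 7.5000 12.0000] v=[0.0000 3.0000 -5.0000 2.0000]
Step 2: x=[1.7500 5.7500 6.2500 12.2500] v=[1.5000 0.5000 -2.5000 0.5000]
Step 3: x=[3.0000 4.2500 7.7500 11.0000] v=[2.5000 -3.0000 3.0000 -2.5000]
Step 4: x=[3.3750 3.8750 9.1250 9.6250] v=[0.7500 -0.7500 2.7500 -2.7500]
Step 5: x=[2.5000 5.8750 8.1250 9.5000] v=[-1.7500 4.0000 -2.0000 -0.2500]
Step 6: x=[1.8125 7.3125 6.6875 10.1875] v=[-1.3750 2.8750 -2.8750 1.3750]
Max displacement = 2.7500

Answer: 2.7500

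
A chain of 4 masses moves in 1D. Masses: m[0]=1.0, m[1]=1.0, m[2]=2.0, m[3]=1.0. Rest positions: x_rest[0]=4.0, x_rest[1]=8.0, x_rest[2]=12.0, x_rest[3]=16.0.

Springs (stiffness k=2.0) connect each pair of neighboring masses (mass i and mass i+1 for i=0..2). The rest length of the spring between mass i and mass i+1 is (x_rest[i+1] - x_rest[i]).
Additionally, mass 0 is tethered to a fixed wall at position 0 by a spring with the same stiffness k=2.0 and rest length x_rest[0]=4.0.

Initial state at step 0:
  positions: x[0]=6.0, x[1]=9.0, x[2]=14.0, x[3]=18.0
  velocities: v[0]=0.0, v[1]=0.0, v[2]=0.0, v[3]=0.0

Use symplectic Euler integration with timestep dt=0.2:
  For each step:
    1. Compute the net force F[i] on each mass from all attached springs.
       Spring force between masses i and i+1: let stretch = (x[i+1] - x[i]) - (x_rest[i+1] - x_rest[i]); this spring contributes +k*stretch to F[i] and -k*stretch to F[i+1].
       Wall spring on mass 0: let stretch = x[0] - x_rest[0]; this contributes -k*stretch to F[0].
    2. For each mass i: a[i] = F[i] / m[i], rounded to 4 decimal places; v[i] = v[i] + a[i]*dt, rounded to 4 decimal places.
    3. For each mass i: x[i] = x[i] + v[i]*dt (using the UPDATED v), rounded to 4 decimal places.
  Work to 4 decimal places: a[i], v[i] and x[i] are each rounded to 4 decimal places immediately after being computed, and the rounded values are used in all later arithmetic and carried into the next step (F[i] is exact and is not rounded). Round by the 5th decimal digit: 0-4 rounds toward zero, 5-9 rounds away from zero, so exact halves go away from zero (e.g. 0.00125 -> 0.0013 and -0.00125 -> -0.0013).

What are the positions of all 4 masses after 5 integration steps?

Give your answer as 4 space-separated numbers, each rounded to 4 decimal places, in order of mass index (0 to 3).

Step 0: x=[6.0000 9.0000 14.0000 18.0000] v=[0.0000 0.0000 0.0000 0.0000]
Step 1: x=[5.7600 9.1600 13.9600 18.0000] v=[-1.2000 0.8000 -0.2000 0.0000]
Step 2: x=[5.3312 9.4320 13.8896 17.9968] v=[-2.1440 1.3600 -0.3520 -0.0160]
Step 3: x=[4.8040 9.7325 13.8052 17.9850] v=[-2.6362 1.5027 -0.4221 -0.0589]
Step 4: x=[4.2867 9.9646 13.7251 17.9588] v=[-2.5864 1.1604 -0.4007 -0.1308]
Step 5: x=[3.8807 10.0433 13.6639 17.9139] v=[-2.0299 0.3934 -0.3061 -0.2243]

Answer: 3.8807 10.0433 13.6639 17.9139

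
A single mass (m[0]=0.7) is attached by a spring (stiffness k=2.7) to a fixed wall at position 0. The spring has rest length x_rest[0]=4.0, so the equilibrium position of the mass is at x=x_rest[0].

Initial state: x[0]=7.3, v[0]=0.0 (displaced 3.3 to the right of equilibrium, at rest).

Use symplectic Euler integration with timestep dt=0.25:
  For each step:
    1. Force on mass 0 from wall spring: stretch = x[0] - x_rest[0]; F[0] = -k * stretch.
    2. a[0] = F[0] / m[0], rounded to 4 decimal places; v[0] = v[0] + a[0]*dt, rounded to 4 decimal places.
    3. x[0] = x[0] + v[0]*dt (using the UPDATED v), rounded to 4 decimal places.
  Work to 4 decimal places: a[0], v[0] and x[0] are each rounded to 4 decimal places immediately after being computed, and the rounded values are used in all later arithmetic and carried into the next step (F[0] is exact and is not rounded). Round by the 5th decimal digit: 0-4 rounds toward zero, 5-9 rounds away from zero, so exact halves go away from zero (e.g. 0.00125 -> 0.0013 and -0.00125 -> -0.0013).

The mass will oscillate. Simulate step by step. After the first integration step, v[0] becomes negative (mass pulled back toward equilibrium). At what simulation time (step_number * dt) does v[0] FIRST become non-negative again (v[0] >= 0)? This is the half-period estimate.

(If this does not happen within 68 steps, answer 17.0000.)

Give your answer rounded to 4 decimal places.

Step 0: x=[7.3000] v=[0.0000]
Step 1: x=[6.5045] v=[-3.1822]
Step 2: x=[5.1052] v=[-5.5973]
Step 3: x=[3.4395] v=[-6.6630]
Step 4: x=[1.9089] v=[-6.1225]
Step 5: x=[0.8824] v=[-4.1061]
Step 6: x=[0.6074] v=[-1.0999]
Step 7: x=[1.1503] v=[2.1715]
First v>=0 after going negative at step 7, time=1.7500

Answer: 1.7500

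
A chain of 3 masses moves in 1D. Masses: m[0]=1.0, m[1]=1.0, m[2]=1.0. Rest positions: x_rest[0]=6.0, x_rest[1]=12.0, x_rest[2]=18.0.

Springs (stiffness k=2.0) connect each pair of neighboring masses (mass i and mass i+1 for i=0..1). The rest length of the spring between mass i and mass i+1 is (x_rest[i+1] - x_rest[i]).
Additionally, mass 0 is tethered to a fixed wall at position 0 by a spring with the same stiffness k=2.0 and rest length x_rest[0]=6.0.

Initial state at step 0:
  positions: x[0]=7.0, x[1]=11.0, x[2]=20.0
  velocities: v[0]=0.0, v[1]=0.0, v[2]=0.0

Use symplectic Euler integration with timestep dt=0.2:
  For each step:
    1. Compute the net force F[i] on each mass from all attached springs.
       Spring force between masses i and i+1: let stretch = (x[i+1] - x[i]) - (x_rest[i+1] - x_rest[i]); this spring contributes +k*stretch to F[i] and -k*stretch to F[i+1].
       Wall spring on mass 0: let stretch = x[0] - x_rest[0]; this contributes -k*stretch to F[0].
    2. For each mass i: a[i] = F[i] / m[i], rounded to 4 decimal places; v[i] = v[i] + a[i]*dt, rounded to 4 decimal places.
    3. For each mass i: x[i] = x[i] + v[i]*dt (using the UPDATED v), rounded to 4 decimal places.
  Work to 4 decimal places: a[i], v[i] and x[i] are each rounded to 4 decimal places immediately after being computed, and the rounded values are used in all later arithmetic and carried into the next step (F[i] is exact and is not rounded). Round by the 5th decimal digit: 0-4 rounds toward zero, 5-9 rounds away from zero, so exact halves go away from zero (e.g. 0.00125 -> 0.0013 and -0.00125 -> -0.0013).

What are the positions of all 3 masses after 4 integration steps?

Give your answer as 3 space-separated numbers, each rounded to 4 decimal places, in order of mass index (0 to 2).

Step 0: x=[7.0000 11.0000 20.0000] v=[0.0000 0.0000 0.0000]
Step 1: x=[6.7600 11.4000 19.7600] v=[-1.2000 2.0000 -1.2000]
Step 2: x=[6.3504 12.0976 19.3312] v=[-2.0480 3.4880 -2.1440]
Step 3: x=[5.8925 12.9141 18.8037] v=[-2.2893 4.0826 -2.6374]
Step 4: x=[5.5250 13.6401 18.2851] v=[-1.8377 3.6298 -2.5932]

Answer: 5.5250 13.6401 18.2851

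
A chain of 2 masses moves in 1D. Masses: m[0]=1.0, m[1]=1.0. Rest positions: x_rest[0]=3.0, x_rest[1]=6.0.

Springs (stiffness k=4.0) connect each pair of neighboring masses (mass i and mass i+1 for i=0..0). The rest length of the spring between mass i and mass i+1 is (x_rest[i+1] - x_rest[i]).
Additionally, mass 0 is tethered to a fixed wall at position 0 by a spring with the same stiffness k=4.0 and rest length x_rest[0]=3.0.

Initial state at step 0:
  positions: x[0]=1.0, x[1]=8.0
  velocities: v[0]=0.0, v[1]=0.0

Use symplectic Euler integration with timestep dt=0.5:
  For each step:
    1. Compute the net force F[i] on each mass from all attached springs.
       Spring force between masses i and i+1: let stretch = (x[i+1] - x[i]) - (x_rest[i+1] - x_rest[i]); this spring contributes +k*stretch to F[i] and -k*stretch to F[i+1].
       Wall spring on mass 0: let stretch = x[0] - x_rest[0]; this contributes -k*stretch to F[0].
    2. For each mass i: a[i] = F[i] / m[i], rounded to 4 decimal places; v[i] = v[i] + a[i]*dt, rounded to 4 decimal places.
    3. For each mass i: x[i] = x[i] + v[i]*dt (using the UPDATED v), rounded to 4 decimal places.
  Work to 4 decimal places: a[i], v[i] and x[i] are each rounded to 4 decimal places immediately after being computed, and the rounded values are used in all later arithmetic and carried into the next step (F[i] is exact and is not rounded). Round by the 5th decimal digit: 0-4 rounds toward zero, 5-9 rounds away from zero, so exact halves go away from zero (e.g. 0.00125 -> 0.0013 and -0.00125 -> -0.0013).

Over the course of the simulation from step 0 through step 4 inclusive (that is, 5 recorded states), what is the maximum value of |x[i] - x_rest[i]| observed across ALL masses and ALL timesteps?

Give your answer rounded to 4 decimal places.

Answer: 4.0000

Derivation:
Step 0: x=[1.0000 8.0000] v=[0.0000 0.0000]
Step 1: x=[7.0000 4.0000] v=[12.0000 -8.0000]
Step 2: x=[3.0000 6.0000] v=[-8.0000 4.0000]
Step 3: x=[-1.0000 8.0000] v=[-8.0000 4.0000]
Step 4: x=[5.0000 4.0000] v=[12.0000 -8.0000]
Max displacement = 4.0000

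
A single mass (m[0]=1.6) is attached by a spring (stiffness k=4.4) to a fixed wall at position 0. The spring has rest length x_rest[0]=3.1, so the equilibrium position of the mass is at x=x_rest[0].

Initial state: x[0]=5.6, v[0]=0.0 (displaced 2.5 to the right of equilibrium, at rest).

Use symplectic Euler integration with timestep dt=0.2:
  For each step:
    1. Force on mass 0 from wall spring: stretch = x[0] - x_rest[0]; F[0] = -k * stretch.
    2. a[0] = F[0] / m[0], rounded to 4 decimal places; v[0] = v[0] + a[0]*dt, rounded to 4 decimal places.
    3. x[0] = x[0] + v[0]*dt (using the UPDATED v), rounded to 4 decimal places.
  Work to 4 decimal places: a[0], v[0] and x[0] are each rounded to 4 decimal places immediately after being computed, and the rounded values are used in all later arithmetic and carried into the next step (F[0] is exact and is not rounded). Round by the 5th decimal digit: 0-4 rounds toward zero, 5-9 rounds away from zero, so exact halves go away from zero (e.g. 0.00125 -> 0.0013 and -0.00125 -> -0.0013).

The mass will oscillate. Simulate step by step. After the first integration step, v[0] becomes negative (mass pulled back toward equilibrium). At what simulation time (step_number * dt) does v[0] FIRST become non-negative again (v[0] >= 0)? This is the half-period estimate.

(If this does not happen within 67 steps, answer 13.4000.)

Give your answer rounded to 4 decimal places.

Step 0: x=[5.6000] v=[0.0000]
Step 1: x=[5.3250] v=[-1.3750]
Step 2: x=[4.8052] v=[-2.5988]
Step 3: x=[4.0979] v=[-3.5367]
Step 4: x=[3.2808] v=[-4.0855]
Step 5: x=[2.4438] v=[-4.1849]
Step 6: x=[1.6790] v=[-3.8240]
Step 7: x=[1.0705] v=[-3.0424]
Step 8: x=[0.6853] v=[-1.9262]
Step 9: x=[0.5657] v=[-0.5981]
Step 10: x=[0.7249] v=[0.7958]
First v>=0 after going negative at step 10, time=2.0000

Answer: 2.0000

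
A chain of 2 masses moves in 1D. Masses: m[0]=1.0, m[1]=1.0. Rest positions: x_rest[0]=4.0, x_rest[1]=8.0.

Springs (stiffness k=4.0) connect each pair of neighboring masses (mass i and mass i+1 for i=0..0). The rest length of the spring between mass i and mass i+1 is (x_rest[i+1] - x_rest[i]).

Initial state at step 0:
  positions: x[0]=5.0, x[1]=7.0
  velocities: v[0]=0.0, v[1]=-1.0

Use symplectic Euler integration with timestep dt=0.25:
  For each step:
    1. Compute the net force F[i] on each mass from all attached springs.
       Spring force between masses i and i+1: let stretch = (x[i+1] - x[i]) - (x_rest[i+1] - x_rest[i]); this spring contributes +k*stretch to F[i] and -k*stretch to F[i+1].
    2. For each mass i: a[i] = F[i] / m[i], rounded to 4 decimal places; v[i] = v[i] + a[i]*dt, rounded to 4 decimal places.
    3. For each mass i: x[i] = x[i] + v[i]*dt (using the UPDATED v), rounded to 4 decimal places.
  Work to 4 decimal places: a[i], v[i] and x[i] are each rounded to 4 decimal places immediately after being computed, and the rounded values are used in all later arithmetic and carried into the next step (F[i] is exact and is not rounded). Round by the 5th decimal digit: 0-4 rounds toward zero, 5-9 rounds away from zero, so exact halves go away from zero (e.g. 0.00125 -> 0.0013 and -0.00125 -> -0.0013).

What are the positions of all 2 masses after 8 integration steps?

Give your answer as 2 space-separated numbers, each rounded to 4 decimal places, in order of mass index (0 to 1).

Answer: 3.9679 6.0323

Derivation:
Step 0: x=[5.0000 7.0000] v=[0.0000 -1.0000]
Step 1: x=[4.5000 7.2500] v=[-2.0000 1.0000]
Step 2: x=[3.6875 7.8125] v=[-3.2500 2.2500]
Step 3: x=[2.9063 8.3438] v=[-3.1250 2.1250]
Step 4: x=[2.4844 8.5157] v=[-1.6875 0.6875]
Step 5: x=[2.5704 8.1798] v=[0.3438 -1.3438]
Step 6: x=[3.0587 7.4415] v=[1.9532 -2.9532]
Step 7: x=[3.6427 6.6075] v=[2.3360 -3.3360]
Step 8: x=[3.9679 6.0323] v=[1.3008 -2.3008]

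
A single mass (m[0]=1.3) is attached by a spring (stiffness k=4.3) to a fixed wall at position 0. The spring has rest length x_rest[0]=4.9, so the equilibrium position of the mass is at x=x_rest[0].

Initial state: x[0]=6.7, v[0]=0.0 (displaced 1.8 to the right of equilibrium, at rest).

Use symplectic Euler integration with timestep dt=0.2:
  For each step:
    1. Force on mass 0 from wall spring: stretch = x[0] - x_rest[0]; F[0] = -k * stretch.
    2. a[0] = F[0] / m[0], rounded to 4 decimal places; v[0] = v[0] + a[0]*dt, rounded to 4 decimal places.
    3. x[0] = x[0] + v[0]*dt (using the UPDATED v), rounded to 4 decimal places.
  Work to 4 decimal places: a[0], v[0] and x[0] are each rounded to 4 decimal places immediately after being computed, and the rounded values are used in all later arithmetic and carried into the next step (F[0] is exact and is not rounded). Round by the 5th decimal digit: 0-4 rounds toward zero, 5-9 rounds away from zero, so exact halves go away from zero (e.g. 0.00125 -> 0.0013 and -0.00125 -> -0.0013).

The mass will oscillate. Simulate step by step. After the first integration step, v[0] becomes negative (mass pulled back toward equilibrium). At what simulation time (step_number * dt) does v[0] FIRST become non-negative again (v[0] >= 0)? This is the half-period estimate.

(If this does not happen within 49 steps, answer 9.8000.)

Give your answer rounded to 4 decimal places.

Step 0: x=[6.7000] v=[0.0000]
Step 1: x=[6.4618] v=[-1.1908]
Step 2: x=[6.0170] v=[-2.2240]
Step 3: x=[5.4244] v=[-2.9629]
Step 4: x=[4.7624] v=[-3.3098]
Step 5: x=[4.1186] v=[-3.2188]
Step 6: x=[3.5782] v=[-2.7019]
Step 7: x=[3.2127] v=[-1.8275]
Step 8: x=[3.0704] v=[-0.7113]
Step 9: x=[3.1702] v=[0.4991]
First v>=0 after going negative at step 9, time=1.8000

Answer: 1.8000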